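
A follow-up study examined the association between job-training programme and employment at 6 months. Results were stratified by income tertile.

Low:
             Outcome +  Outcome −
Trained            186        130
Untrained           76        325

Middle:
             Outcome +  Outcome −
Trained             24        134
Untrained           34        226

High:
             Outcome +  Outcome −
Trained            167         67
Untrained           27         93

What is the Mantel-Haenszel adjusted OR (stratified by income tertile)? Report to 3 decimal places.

OR_MH = Σ(aᵢdᵢ/nᵢ) / Σ(bᵢcᵢ/nᵢ), where nᵢ is the stratum total.
Stratum 1 (Low): n = 717; a·d/n = 186·325/717 = 84.3096; b·c/n = 130·76/717 = 13.7796
Stratum 2 (Middle): n = 418; a·d/n = 24·226/418 = 12.9761; b·c/n = 134·34/418 = 10.8995
Stratum 3 (High): n = 354; a·d/n = 167·93/354 = 43.8729; b·c/n = 67·27/354 = 5.1102
OR_MH = (84.3096 + 12.9761 + 43.8729) / (13.7796 + 10.8995 + 5.1102) = 141.1586 / 29.7893 = 4.73856

4.739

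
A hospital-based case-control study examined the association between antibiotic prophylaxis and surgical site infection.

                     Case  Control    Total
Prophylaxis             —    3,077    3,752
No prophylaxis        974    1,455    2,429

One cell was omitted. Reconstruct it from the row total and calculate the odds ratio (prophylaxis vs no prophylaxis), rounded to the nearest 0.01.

The missing cell is in the exposed row: 3752 − 3077 = 675.
So a = 675, b = 3077, c = 974, d = 1455.
OR = (a·d)/(b·c) = (675 × 1455) / (3077 × 974) = 982125 / 2996998 = 0.32770

0.33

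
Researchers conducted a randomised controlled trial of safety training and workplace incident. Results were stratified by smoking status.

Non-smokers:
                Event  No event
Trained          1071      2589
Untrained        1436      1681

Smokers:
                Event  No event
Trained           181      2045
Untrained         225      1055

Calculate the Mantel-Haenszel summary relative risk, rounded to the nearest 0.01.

0.61

RR_MH = Σ(aᵢ·n₀ᵢ/nᵢ) / Σ(cᵢ·n₁ᵢ/nᵢ), with n₁ᵢ = aᵢ+bᵢ (exposed), n₀ᵢ = cᵢ+dᵢ (unexposed), nᵢ = n₁ᵢ+n₀ᵢ.
Stratum 1 (Non-smokers): n₁ = 3660, n₀ = 3117, n = 6777; a·n₀/n = 1071·3117/6777 = 492.5936; c·n₁/n = 1436·3660/6777 = 775.5290
Stratum 2 (Smokers): n₁ = 2226, n₀ = 1280, n = 3506; a·n₀/n = 181·1280/3506 = 66.0810; c·n₁/n = 225·2226/3506 = 142.8551
RR_MH = (492.5936 + 66.0810) / (775.5290 + 142.8551) = 558.6746 / 918.3841 = 0.60832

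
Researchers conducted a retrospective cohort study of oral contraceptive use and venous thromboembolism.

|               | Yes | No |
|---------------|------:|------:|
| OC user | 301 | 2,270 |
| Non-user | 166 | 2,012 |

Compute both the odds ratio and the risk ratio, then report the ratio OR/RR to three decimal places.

Cells: a = 301, b = 2270, c = 166, d = 2012.
OR = (301·2012)/(2270·166) = 605612/376820 = 1.60717
Risk in exposed = 301/2571 = 0.11708; risk in unexposed = 166/2178 = 0.07622; RR = 1.53608
OR/RR = 1.60717 / 1.53608 = 1.04628
The outcome is not rare, so the OR lies further from 1 than the RR.

1.046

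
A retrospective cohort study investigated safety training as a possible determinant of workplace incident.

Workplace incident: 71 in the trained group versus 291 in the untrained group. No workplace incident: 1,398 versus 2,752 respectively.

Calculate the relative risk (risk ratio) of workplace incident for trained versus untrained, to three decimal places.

0.505

From the description: a = 71, b = 1398, c = 291, d = 2752.
Risk in exposed = 71/1469 = 0.04833; risk in unexposed = 291/3043 = 0.09563.
RR = 0.04833 / 0.09563 = 0.50541
The risk is 49% lower among the exposed than among the unexposed.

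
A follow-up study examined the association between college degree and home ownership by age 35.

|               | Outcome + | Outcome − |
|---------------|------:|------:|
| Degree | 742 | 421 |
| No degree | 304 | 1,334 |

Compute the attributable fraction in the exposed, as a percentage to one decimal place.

70.9

Cells: a = 742, b = 421, c = 304, d = 1334.
Risk in exposed = 742/1163 = 0.63801; risk in unexposed = 304/1638 = 0.18559.
RR = 0.63801/0.18559 = 3.43767
AR% = (RR − 1)/RR × 100 = (3.43767 − 1)/3.43767 × 100 = 70.9106%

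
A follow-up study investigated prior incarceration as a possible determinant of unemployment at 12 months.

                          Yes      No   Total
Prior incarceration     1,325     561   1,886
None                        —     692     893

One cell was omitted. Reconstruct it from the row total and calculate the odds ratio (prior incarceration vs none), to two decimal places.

8.13

The missing cell is in the unexposed row: 893 − 692 = 201.
So a = 1325, b = 561, c = 201, d = 692.
OR = (a·d)/(b·c) = (1325 × 692) / (561 × 201) = 916900 / 112761 = 8.13136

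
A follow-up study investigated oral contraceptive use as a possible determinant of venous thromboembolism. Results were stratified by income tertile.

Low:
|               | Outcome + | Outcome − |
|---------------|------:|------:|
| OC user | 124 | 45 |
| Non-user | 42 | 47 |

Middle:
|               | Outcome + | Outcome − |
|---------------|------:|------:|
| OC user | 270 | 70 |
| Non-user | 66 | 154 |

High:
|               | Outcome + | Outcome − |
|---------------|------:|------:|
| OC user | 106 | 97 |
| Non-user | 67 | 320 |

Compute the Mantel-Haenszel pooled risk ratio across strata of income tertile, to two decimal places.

2.41

RR_MH = Σ(aᵢ·n₀ᵢ/nᵢ) / Σ(cᵢ·n₁ᵢ/nᵢ), with n₁ᵢ = aᵢ+bᵢ (exposed), n₀ᵢ = cᵢ+dᵢ (unexposed), nᵢ = n₁ᵢ+n₀ᵢ.
Stratum 1 (Low): n₁ = 169, n₀ = 89, n = 258; a·n₀/n = 124·89/258 = 42.7752; c·n₁/n = 42·169/258 = 27.5116
Stratum 2 (Middle): n₁ = 340, n₀ = 220, n = 560; a·n₀/n = 270·220/560 = 106.0714; c·n₁/n = 66·340/560 = 40.0714
Stratum 3 (High): n₁ = 203, n₀ = 387, n = 590; a·n₀/n = 106·387/590 = 69.5288; c·n₁/n = 67·203/590 = 23.0525
RR_MH = (42.7752 + 106.0714 + 69.5288) / (27.5116 + 40.0714 + 23.0525) = 218.3754 / 90.6356 = 2.40938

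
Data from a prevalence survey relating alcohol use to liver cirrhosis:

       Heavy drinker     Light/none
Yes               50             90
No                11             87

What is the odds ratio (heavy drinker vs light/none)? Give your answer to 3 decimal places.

Reading the table with exposure as columns: a = 50 (Heavy drinker, case), b = 11 (Heavy drinker, non-case), c = 90 (Light/none, case), d = 87.
OR = (a·d)/(b·c) = (50 × 87) / (11 × 90) = 4350 / 990 = 4.39394
The odds of liver cirrhosis are about 4.39 times as high in the heavy drinker group.

4.394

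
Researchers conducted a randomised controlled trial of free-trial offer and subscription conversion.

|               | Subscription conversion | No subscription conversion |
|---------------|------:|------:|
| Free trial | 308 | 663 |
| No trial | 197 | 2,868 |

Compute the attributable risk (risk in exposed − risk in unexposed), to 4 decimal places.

Cells: a = 308, b = 663, c = 197, d = 2868.
Risk in exposed = 308/971 = 0.317199; risk in unexposed = 197/3065 = 0.064274.
Risk difference = 0.317199 − 0.064274 = 0.252925

0.2529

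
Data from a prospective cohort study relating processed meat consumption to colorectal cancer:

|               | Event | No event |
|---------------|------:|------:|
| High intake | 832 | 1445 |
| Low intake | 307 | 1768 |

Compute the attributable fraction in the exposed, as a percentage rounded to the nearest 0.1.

59.5

Cells: a = 832, b = 1445, c = 307, d = 1768.
Risk in exposed = 832/2277 = 0.36539; risk in unexposed = 307/2075 = 0.14795.
RR = 0.36539/0.14795 = 2.46968
AR% = (RR − 1)/RR × 100 = (2.46968 − 1)/2.46968 × 100 = 59.5089%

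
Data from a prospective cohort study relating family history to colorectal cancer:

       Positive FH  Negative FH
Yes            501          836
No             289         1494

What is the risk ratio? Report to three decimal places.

Reading the table with exposure as columns: a = 501 (Positive FH, case), b = 289 (Positive FH, non-case), c = 836 (Negative FH, case), d = 1494.
Risk in exposed = 501/790 = 0.63418; risk in unexposed = 836/2330 = 0.35880.
RR = 0.63418 / 0.35880 = 1.76750
The risk among the exposed is 1.77 times that among the unexposed.

1.768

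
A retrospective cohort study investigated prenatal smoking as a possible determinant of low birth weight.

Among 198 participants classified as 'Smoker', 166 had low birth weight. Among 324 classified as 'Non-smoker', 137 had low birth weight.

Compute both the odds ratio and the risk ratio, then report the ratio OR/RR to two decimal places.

3.57

From the description: a = 166, b = 32, c = 137, d = 187.
OR = (166·187)/(32·137) = 31042/4384 = 7.08075
Risk in exposed = 166/198 = 0.83838; risk in unexposed = 137/324 = 0.42284; RR = 1.98275
OR/RR = 7.08075 / 1.98275 = 3.57118
The outcome is not rare, so the OR lies further from 1 than the RR.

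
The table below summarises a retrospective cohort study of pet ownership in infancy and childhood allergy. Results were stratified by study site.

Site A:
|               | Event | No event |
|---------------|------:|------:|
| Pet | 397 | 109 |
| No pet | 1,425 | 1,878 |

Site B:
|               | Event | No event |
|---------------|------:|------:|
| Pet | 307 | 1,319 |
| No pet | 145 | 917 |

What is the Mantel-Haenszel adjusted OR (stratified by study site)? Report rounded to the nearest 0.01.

2.68

OR_MH = Σ(aᵢdᵢ/nᵢ) / Σ(bᵢcᵢ/nᵢ), where nᵢ is the stratum total.
Stratum 1 (Site A): n = 3809; a·d/n = 397·1878/3809 = 195.7380; b·c/n = 109·1425/3809 = 40.7784
Stratum 2 (Site B): n = 2688; a·d/n = 307·917/2688 = 104.7318; b·c/n = 1319·145/2688 = 71.1514
OR_MH = (195.7380 + 104.7318) / (40.7784 + 71.1514) = 300.4698 / 111.9298 = 2.68445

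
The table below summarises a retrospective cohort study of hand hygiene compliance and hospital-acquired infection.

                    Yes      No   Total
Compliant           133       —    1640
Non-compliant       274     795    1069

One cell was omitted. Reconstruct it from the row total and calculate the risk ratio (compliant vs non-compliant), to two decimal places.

The missing cell is in the exposed row: 1640 − 133 = 1507.
So a = 133, b = 1507, c = 274, d = 795.
RR = [a/(a+b)] / [c/(c+d)] = (133/1640) / (274/1069) = 0.08110/0.25631 = 0.31640

0.32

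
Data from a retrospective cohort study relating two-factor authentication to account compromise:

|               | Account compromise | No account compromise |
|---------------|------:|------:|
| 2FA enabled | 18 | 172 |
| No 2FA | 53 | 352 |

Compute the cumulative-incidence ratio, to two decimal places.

0.72

Cells: a = 18, b = 172, c = 53, d = 352.
Risk in exposed = 18/190 = 0.09474; risk in unexposed = 53/405 = 0.13086.
RR = 0.09474 / 0.13086 = 0.72393
The risk is 28% lower among the exposed than among the unexposed.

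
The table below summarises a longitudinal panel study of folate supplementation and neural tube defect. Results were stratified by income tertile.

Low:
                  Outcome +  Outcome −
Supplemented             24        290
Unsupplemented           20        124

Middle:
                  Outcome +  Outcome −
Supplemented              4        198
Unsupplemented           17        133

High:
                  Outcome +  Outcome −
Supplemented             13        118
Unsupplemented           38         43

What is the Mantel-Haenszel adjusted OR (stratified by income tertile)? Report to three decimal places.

OR_MH = Σ(aᵢdᵢ/nᵢ) / Σ(bᵢcᵢ/nᵢ), where nᵢ is the stratum total.
Stratum 1 (Low): n = 458; a·d/n = 24·124/458 = 6.4978; b·c/n = 290·20/458 = 12.6638
Stratum 2 (Middle): n = 352; a·d/n = 4·133/352 = 1.5114; b·c/n = 198·17/352 = 9.5625
Stratum 3 (High): n = 212; a·d/n = 13·43/212 = 2.6368; b·c/n = 118·38/212 = 21.1509
OR_MH = (6.4978 + 1.5114 + 2.6368) / (12.6638 + 9.5625 + 21.1509) = 10.6460 / 43.3772 = 0.24543

0.245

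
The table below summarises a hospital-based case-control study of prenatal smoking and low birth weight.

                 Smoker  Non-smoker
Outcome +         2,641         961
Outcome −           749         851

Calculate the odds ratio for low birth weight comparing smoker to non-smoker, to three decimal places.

Reading the table with exposure as columns: a = 2641 (Smoker, case), b = 749 (Smoker, non-case), c = 961 (Non-smoker, case), d = 851.
OR = (a·d)/(b·c) = (2641 × 851) / (749 × 961) = 2247491 / 719789 = 3.12243
The odds of low birth weight are about 3.12 times as high in the smoker group.

3.122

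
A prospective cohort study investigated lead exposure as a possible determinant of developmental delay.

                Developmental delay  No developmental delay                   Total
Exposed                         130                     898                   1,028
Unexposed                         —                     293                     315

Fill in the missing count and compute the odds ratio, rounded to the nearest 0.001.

The missing cell is in the unexposed row: 315 − 293 = 22.
So a = 130, b = 898, c = 22, d = 293.
OR = (a·d)/(b·c) = (130 × 293) / (898 × 22) = 38090 / 19756 = 1.92802

1.928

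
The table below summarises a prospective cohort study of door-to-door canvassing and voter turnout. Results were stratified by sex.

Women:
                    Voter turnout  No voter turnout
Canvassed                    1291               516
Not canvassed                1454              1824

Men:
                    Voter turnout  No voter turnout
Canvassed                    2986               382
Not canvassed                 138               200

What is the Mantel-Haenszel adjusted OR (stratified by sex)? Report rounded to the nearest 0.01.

OR_MH = Σ(aᵢdᵢ/nᵢ) / Σ(bᵢcᵢ/nᵢ), where nᵢ is the stratum total.
Stratum 1 (Women): n = 5085; a·d/n = 1291·1824/5085 = 463.0844; b·c/n = 516·1454/5085 = 147.5445
Stratum 2 (Men): n = 3706; a·d/n = 2986·200/3706 = 161.1441; b·c/n = 382·138/3706 = 14.2245
OR_MH = (463.0844 + 161.1441) / (147.5445 + 14.2245) = 624.2285 / 161.7690 = 3.85876

3.86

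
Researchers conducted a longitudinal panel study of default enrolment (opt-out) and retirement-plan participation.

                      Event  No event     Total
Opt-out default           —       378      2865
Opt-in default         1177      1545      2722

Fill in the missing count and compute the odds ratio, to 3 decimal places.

The missing cell is in the exposed row: 2865 − 378 = 2487.
So a = 2487, b = 378, c = 1177, d = 1545.
OR = (a·d)/(b·c) = (2487 × 1545) / (378 × 1177) = 3842415 / 444906 = 8.63646

8.636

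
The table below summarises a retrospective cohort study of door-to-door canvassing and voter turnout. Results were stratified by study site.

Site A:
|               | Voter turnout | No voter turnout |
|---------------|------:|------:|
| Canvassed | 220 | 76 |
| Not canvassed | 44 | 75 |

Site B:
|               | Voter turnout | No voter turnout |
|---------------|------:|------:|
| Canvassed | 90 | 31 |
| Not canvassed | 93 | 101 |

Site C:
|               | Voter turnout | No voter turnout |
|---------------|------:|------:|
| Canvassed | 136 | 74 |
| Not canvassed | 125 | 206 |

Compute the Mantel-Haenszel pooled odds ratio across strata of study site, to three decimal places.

OR_MH = Σ(aᵢdᵢ/nᵢ) / Σ(bᵢcᵢ/nᵢ), where nᵢ is the stratum total.
Stratum 1 (Site A): n = 415; a·d/n = 220·75/415 = 39.7590; b·c/n = 76·44/415 = 8.0578
Stratum 2 (Site B): n = 315; a·d/n = 90·101/315 = 28.8571; b·c/n = 31·93/315 = 9.1524
Stratum 3 (Site C): n = 541; a·d/n = 136·206/541 = 51.7856; b·c/n = 74·125/541 = 17.0980
OR_MH = (39.7590 + 28.8571 + 51.7856) / (8.0578 + 9.1524 + 17.0980) = 120.4018 / 34.3082 = 3.50942

3.509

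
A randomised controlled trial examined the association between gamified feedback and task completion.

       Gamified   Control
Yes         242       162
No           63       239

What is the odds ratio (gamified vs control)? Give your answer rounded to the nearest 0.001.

5.667

Reading the table with exposure as columns: a = 242 (Gamified, case), b = 63 (Gamified, non-case), c = 162 (Control, case), d = 239.
OR = (a·d)/(b·c) = (242 × 239) / (63 × 162) = 57838 / 10206 = 5.66706
The odds of task completion are about 5.67 times as high in the gamified group.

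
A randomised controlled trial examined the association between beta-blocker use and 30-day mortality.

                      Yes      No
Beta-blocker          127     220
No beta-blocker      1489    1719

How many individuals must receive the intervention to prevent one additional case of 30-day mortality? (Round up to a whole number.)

Risk in treated group = 127/347 = 0.36599; risk in control = 1489/3208 = 0.46415.
Absolute risk reduction = 0.46415 − 0.36599 = 0.09816
NNT = 1 / ARR = 1 / 0.09816 = 10.188 → round up → 11

11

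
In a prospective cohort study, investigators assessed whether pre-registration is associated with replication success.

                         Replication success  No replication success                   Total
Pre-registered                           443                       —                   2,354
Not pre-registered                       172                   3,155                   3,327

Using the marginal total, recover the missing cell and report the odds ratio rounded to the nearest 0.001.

4.252

The missing cell is in the exposed row: 2354 − 443 = 1911.
So a = 443, b = 1911, c = 172, d = 3155.
OR = (a·d)/(b·c) = (443 × 3155) / (1911 × 172) = 1397665 / 328692 = 4.25220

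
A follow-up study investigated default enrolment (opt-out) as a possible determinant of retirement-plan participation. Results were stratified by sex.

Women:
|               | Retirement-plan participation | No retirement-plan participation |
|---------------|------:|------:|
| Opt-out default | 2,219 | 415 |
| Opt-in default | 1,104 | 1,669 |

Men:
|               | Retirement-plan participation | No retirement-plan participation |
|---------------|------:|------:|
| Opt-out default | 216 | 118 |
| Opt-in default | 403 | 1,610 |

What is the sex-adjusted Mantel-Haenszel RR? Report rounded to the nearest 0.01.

2.22

RR_MH = Σ(aᵢ·n₀ᵢ/nᵢ) / Σ(cᵢ·n₁ᵢ/nᵢ), with n₁ᵢ = aᵢ+bᵢ (exposed), n₀ᵢ = cᵢ+dᵢ (unexposed), nᵢ = n₁ᵢ+n₀ᵢ.
Stratum 1 (Women): n₁ = 2634, n₀ = 2773, n = 5407; a·n₀/n = 2219·2773/5407 = 1138.0224; c·n₁/n = 1104·2634/5407 = 537.8095
Stratum 2 (Men): n₁ = 334, n₀ = 2013, n = 2347; a·n₀/n = 216·2013/2347 = 185.2612; c·n₁/n = 403·334/2347 = 57.3507
RR_MH = (1138.0224 + 185.2612) / (537.8095 + 57.3507) = 1323.2836 / 595.1602 = 2.22341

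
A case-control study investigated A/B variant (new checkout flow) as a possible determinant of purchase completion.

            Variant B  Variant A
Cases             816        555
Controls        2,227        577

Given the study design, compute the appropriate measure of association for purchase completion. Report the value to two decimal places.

0.38

Reading the table with exposure as columns: a = 816 (Variant B, case), b = 2227 (Variant B, non-case), c = 555 (Variant A, case), d = 577.
This is a case-control study: participants were sampled on outcome status, so risks in the source population cannot be estimated directly — relative risk is not valid here. The odds ratio is the appropriate measure.
OR = (a·d)/(b·c) = (816 × 577) / (2227 × 555) = 470832 / 1235985 = 0.38094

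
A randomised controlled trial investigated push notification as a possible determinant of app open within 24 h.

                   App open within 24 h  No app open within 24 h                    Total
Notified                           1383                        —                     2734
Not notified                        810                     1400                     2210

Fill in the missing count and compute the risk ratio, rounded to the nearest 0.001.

The missing cell is in the exposed row: 2734 − 1383 = 1351.
So a = 1383, b = 1351, c = 810, d = 1400.
RR = [a/(a+b)] / [c/(c+d)] = (1383/2734) / (810/2210) = 0.50585/0.36652 = 1.38016

1.380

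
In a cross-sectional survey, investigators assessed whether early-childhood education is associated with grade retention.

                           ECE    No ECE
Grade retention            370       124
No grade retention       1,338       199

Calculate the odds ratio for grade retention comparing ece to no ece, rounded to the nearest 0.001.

0.444

Reading the table with exposure as columns: a = 370 (ECE, case), b = 1338 (ECE, non-case), c = 124 (No ECE, case), d = 199.
OR = (a·d)/(b·c) = (370 × 199) / (1338 × 124) = 73630 / 165912 = 0.44379
Exposure is associated with lower odds of grade retention (OR = 0.44 < 1).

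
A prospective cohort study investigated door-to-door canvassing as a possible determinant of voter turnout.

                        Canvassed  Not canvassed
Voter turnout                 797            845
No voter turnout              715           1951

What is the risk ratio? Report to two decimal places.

1.74

Reading the table with exposure as columns: a = 797 (Canvassed, case), b = 715 (Canvassed, non-case), c = 845 (Not canvassed, case), d = 1951.
Risk in exposed = 797/1512 = 0.52712; risk in unexposed = 845/2796 = 0.30222.
RR = 0.52712 / 0.30222 = 1.74416
The risk among the exposed is 1.74 times that among the unexposed.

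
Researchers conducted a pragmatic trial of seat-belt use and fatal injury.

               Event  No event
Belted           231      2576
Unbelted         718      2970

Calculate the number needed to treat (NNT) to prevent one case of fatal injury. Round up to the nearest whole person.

9

Risk in treated group = 231/2807 = 0.08229; risk in control = 718/3688 = 0.19469.
Absolute risk reduction = 0.19469 − 0.08229 = 0.11239
NNT = 1 / ARR = 1 / 0.11239 = 8.897 → round up → 9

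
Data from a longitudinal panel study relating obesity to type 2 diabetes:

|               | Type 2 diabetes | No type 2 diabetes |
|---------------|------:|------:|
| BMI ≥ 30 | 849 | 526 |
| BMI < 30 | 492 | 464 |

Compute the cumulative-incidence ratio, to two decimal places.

Cells: a = 849, b = 526, c = 492, d = 464.
Risk in exposed = 849/1375 = 0.61745; risk in unexposed = 492/956 = 0.51464.
RR = 0.61745 / 0.51464 = 1.19977
The risk among the exposed is 1.20 times that among the unexposed.

1.20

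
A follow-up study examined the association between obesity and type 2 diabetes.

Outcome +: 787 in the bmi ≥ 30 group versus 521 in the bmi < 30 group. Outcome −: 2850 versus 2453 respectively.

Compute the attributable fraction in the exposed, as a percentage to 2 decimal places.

19.04

From the description: a = 787, b = 2850, c = 521, d = 2453.
Risk in exposed = 787/3637 = 0.21639; risk in unexposed = 521/2974 = 0.17518.
RR = 0.21639/0.17518 = 1.23519
AR% = (RR − 1)/RR × 100 = (1.23519 − 1)/1.23519 × 100 = 19.0410%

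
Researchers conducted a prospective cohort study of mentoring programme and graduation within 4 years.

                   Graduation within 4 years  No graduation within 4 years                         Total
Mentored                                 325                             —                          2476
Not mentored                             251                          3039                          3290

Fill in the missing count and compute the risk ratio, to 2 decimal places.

The missing cell is in the exposed row: 2476 − 325 = 2151.
So a = 325, b = 2151, c = 251, d = 3039.
RR = [a/(a+b)] / [c/(c+d)] = (325/2476) / (251/3290) = 0.13126/0.07629 = 1.72050

1.72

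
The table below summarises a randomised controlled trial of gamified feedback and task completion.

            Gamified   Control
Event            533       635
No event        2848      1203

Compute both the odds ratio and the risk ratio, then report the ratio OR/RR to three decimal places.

0.777

Reading the table with exposure as columns: a = 533 (Gamified, case), b = 2848 (Gamified, non-case), c = 635 (Control, case), d = 1203.
OR = (533·1203)/(2848·635) = 641199/1808480 = 0.35455
Risk in exposed = 533/3381 = 0.15765; risk in unexposed = 635/1838 = 0.34548; RR = 0.45630
OR/RR = 0.35455 / 0.45630 = 0.77701
The outcome is not rare, so the OR lies further from 1 than the RR.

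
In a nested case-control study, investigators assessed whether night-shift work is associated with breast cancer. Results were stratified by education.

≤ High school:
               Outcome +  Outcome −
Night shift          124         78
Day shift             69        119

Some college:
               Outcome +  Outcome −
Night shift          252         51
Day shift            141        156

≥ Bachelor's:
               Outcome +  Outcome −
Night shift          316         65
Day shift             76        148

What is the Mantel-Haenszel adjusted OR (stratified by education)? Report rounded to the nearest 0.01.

OR_MH = Σ(aᵢdᵢ/nᵢ) / Σ(bᵢcᵢ/nᵢ), where nᵢ is the stratum total.
Stratum 1 (≤ High school): n = 390; a·d/n = 124·119/390 = 37.8359; b·c/n = 78·69/390 = 13.8000
Stratum 2 (Some college): n = 600; a·d/n = 252·156/600 = 65.5200; b·c/n = 51·141/600 = 11.9850
Stratum 3 (≥ Bachelor's): n = 605; a·d/n = 316·148/605 = 77.3025; b·c/n = 65·76/605 = 8.1653
OR_MH = (37.8359 + 65.5200 + 77.3025) / (13.8000 + 11.9850 + 8.1653) = 180.6584 / 33.9503 = 5.32126

5.32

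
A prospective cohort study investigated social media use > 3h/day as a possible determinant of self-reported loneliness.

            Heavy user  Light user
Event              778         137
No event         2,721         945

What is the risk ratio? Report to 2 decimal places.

Reading the table with exposure as columns: a = 778 (Heavy user, case), b = 2721 (Heavy user, non-case), c = 137 (Light user, case), d = 945.
Risk in exposed = 778/3499 = 0.22235; risk in unexposed = 137/1082 = 0.12662.
RR = 0.22235 / 0.12662 = 1.75607
The risk among the exposed is 1.76 times that among the unexposed.

1.76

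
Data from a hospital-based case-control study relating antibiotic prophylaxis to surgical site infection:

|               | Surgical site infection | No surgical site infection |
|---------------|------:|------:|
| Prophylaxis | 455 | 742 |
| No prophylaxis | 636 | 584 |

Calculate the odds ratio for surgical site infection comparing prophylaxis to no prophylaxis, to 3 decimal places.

0.563

Cells: a = 455, b = 742, c = 636, d = 584.
OR = (a·d)/(b·c) = (455 × 584) / (742 × 636) = 265720 / 471912 = 0.56307
Exposure is associated with lower odds of surgical site infection (OR = 0.56 < 1).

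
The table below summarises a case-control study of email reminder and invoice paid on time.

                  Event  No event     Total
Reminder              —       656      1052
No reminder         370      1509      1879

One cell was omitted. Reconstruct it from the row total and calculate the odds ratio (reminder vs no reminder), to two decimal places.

2.46

The missing cell is in the exposed row: 1052 − 656 = 396.
So a = 396, b = 656, c = 370, d = 1509.
OR = (a·d)/(b·c) = (396 × 1509) / (656 × 370) = 597564 / 242720 = 2.46195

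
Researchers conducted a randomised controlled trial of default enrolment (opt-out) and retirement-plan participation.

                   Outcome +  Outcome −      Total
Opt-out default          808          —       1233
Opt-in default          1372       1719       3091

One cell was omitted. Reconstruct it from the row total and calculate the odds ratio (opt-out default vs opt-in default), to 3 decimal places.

The missing cell is in the exposed row: 1233 − 808 = 425.
So a = 808, b = 425, c = 1372, d = 1719.
OR = (a·d)/(b·c) = (808 × 1719) / (425 × 1372) = 1388952 / 583100 = 2.38201

2.382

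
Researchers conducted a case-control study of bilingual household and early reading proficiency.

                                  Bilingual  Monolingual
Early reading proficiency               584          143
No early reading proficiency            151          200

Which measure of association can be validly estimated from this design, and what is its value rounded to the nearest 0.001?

Reading the table with exposure as columns: a = 584 (Bilingual, case), b = 151 (Bilingual, non-case), c = 143 (Monolingual, case), d = 200.
This is a case-control study: participants were sampled on outcome status, so risks in the source population cannot be estimated directly — relative risk is not valid here. The odds ratio is the appropriate measure.
OR = (a·d)/(b·c) = (584 × 200) / (151 × 143) = 116800 / 21593 = 5.40916

5.409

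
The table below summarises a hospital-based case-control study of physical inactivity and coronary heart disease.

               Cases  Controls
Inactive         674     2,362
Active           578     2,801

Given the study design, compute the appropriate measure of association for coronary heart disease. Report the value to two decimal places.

Cells: a = 674, b = 2362, c = 578, d = 2801.
This is a hospital-based case-control study: participants were sampled on outcome status, so risks in the source population cannot be estimated directly — relative risk is not valid here. The odds ratio is the appropriate measure.
OR = (a·d)/(b·c) = (674 × 2801) / (2362 × 578) = 1887874 / 1365236 = 1.38282

1.38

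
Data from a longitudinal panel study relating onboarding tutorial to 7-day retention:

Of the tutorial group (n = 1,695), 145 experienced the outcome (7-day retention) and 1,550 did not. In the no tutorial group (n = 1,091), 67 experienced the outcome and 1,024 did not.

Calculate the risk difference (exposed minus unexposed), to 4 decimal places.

0.0241

From the description: a = 145, b = 1550, c = 67, d = 1024.
Risk in exposed = 145/1695 = 0.085546; risk in unexposed = 67/1091 = 0.061412.
Risk difference = 0.085546 − 0.061412 = 0.024134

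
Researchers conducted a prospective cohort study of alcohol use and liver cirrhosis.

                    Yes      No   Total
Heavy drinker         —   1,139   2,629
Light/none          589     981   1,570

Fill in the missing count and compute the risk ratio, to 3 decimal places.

1.511

The missing cell is in the exposed row: 2629 − 1139 = 1490.
So a = 1490, b = 1139, c = 589, d = 981.
RR = [a/(a+b)] / [c/(c+d)] = (1490/2629) / (589/1570) = 0.56676/0.37516 = 1.51071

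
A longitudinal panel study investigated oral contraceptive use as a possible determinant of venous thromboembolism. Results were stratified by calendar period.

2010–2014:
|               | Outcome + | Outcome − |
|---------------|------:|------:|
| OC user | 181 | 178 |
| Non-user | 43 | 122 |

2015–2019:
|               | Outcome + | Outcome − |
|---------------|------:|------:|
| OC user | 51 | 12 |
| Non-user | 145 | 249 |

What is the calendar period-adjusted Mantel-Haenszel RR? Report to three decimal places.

2.042

RR_MH = Σ(aᵢ·n₀ᵢ/nᵢ) / Σ(cᵢ·n₁ᵢ/nᵢ), with n₁ᵢ = aᵢ+bᵢ (exposed), n₀ᵢ = cᵢ+dᵢ (unexposed), nᵢ = n₁ᵢ+n₀ᵢ.
Stratum 1 (2010–2014): n₁ = 359, n₀ = 165, n = 524; a·n₀/n = 181·165/524 = 56.9943; c·n₁/n = 43·359/524 = 29.4599
Stratum 2 (2015–2019): n₁ = 63, n₀ = 394, n = 457; a·n₀/n = 51·394/457 = 43.9694; c·n₁/n = 145·63/457 = 19.9891
RR_MH = (56.9943 + 43.9694) / (29.4599 + 19.9891) = 100.9636 / 49.4490 = 2.04177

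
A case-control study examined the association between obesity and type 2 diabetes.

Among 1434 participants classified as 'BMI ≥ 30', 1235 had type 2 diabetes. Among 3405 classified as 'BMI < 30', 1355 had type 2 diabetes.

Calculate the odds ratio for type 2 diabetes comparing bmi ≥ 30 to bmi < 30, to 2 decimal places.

9.39

From the description: a = 1235, b = 199, c = 1355, d = 2050.
OR = (a·d)/(b·c) = (1235 × 2050) / (199 × 1355) = 2531750 / 269645 = 9.38920
The odds of type 2 diabetes are about 9.39 times as high in the bmi ≥ 30 group.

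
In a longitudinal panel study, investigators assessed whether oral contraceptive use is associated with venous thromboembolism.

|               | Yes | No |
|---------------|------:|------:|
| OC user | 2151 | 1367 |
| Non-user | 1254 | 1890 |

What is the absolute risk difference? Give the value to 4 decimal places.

0.2126

Cells: a = 2151, b = 1367, c = 1254, d = 1890.
Risk in exposed = 2151/3518 = 0.611427; risk in unexposed = 1254/3144 = 0.398855.
Risk difference = 0.611427 − 0.398855 = 0.212572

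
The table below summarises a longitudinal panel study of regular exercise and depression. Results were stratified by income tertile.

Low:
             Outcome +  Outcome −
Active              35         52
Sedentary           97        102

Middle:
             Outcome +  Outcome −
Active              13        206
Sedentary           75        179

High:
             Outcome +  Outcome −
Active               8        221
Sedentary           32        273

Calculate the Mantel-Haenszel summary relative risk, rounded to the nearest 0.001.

RR_MH = Σ(aᵢ·n₀ᵢ/nᵢ) / Σ(cᵢ·n₁ᵢ/nᵢ), with n₁ᵢ = aᵢ+bᵢ (exposed), n₀ᵢ = cᵢ+dᵢ (unexposed), nᵢ = n₁ᵢ+n₀ᵢ.
Stratum 1 (Low): n₁ = 87, n₀ = 199, n = 286; a·n₀/n = 35·199/286 = 24.3531; c·n₁/n = 97·87/286 = 29.5070
Stratum 2 (Middle): n₁ = 219, n₀ = 254, n = 473; a·n₀/n = 13·254/473 = 6.9810; c·n₁/n = 75·219/473 = 34.7252
Stratum 3 (High): n₁ = 229, n₀ = 305, n = 534; a·n₀/n = 8·305/534 = 4.5693; c·n₁/n = 32·229/534 = 13.7228
RR_MH = (24.3531 + 6.9810 + 4.5693) / (29.5070 + 34.7252 + 13.7228) = 35.9034 / 77.9550 = 0.46057

0.461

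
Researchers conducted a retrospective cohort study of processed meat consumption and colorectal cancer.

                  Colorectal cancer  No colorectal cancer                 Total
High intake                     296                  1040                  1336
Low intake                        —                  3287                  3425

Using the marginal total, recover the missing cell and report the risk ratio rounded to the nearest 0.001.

5.499

The missing cell is in the unexposed row: 3425 − 3287 = 138.
So a = 296, b = 1040, c = 138, d = 3287.
RR = [a/(a+b)] / [c/(c+d)] = (296/1336) / (138/3425) = 0.22156/0.04029 = 5.49879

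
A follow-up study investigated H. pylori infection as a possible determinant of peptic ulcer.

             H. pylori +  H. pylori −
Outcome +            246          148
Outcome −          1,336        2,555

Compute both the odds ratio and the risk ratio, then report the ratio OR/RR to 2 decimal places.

Reading the table with exposure as columns: a = 246 (H. pylori +, case), b = 1336 (H. pylori +, non-case), c = 148 (H. pylori −, case), d = 2555.
OR = (246·2555)/(1336·148) = 628530/197728 = 3.17876
Risk in exposed = 246/1582 = 0.15550; risk in unexposed = 148/2703 = 0.05475; RR = 2.83996
OR/RR = 3.17876 / 2.83996 = 1.11930
The outcome is not rare, so the OR lies further from 1 than the RR.

1.12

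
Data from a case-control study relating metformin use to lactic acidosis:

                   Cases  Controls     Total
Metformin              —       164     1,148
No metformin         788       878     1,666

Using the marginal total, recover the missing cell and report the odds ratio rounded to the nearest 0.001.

6.685

The missing cell is in the exposed row: 1148 − 164 = 984.
So a = 984, b = 164, c = 788, d = 878.
OR = (a·d)/(b·c) = (984 × 878) / (164 × 788) = 863952 / 129232 = 6.68528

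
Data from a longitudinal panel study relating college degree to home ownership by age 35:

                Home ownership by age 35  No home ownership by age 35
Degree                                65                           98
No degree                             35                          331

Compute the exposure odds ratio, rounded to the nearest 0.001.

Cells: a = 65, b = 98, c = 35, d = 331.
OR = (a·d)/(b·c) = (65 × 331) / (98 × 35) = 21515 / 3430 = 6.27259
The odds of home ownership by age 35 are about 6.27 times as high in the degree group.

6.273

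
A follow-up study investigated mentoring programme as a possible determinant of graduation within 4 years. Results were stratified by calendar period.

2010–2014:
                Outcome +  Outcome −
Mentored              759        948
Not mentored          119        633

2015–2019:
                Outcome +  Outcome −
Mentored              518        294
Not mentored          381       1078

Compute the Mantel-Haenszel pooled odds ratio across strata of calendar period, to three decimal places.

4.635

OR_MH = Σ(aᵢdᵢ/nᵢ) / Σ(bᵢcᵢ/nᵢ), where nᵢ is the stratum total.
Stratum 1 (2010–2014): n = 2459; a·d/n = 759·633/2459 = 195.3831; b·c/n = 948·119/2459 = 45.8772
Stratum 2 (2015–2019): n = 2271; a·d/n = 518·1078/2271 = 245.8846; b·c/n = 294·381/2271 = 49.3236
OR_MH = (195.3831 + 245.8846) / (45.8772 + 49.3236) = 441.2677 / 95.2008 = 4.63512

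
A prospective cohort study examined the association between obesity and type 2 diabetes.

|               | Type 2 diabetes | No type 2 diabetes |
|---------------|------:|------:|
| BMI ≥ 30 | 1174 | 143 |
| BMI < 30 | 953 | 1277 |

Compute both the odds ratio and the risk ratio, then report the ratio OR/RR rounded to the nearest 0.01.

Cells: a = 1174, b = 143, c = 953, d = 1277.
OR = (1174·1277)/(143·953) = 1499198/136279 = 11.00095
Risk in exposed = 1174/1317 = 0.89142; risk in unexposed = 953/2230 = 0.42735; RR = 2.08590
OR/RR = 11.00095 / 2.08590 = 5.27395
The outcome is not rare, so the OR lies further from 1 than the RR.

5.27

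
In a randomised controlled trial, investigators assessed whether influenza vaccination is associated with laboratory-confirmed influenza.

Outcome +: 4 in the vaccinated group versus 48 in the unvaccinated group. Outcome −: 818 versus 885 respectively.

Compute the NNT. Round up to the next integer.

22

Risk in treated group = 4/822 = 0.00487; risk in control = 48/933 = 0.05145.
Absolute risk reduction = 0.05145 − 0.00487 = 0.04658
NNT = 1 / ARR = 1 / 0.04658 = 21.468 → round up → 22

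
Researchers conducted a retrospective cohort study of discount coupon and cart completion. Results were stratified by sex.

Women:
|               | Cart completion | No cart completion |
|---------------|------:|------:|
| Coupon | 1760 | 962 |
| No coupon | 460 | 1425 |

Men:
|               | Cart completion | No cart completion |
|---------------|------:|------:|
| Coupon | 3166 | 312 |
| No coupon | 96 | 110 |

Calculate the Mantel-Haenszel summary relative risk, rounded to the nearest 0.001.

RR_MH = Σ(aᵢ·n₀ᵢ/nᵢ) / Σ(cᵢ·n₁ᵢ/nᵢ), with n₁ᵢ = aᵢ+bᵢ (exposed), n₀ᵢ = cᵢ+dᵢ (unexposed), nᵢ = n₁ᵢ+n₀ᵢ.
Stratum 1 (Women): n₁ = 2722, n₀ = 1885, n = 4607; a·n₀/n = 1760·1885/4607 = 720.1216; c·n₁/n = 460·2722/4607 = 271.7864
Stratum 2 (Men): n₁ = 3478, n₀ = 206, n = 3684; a·n₀/n = 3166·206/3684 = 177.0347; c·n₁/n = 96·3478/3684 = 90.6319
RR_MH = (720.1216 + 177.0347) / (271.7864 + 90.6319) = 897.1563 / 362.4183 = 2.47547

2.475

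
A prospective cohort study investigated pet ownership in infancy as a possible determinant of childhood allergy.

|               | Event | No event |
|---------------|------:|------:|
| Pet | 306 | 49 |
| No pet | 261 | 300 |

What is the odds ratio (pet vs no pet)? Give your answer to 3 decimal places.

Cells: a = 306, b = 49, c = 261, d = 300.
OR = (a·d)/(b·c) = (306 × 300) / (49 × 261) = 91800 / 12789 = 7.17804
The odds of childhood allergy are about 7.18 times as high in the pet group.

7.178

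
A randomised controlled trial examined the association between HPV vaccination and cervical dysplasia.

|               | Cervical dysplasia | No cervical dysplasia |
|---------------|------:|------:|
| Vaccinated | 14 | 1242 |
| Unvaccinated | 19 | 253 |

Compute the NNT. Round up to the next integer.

Risk in treated group = 14/1256 = 0.01115; risk in control = 19/272 = 0.06985.
Absolute risk reduction = 0.06985 − 0.01115 = 0.05871
NNT = 1 / ARR = 1 / 0.05871 = 17.034 → round up → 18

18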